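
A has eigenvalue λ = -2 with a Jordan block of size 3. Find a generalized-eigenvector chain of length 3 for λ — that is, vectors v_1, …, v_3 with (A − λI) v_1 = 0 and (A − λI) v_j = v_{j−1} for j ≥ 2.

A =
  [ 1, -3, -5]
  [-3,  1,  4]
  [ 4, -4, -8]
A Jordan chain for λ = -2 of length 3:
v_1 = (-2, -2, 0)ᵀ
v_2 = (3, -3, 4)ᵀ
v_3 = (1, 0, 0)ᵀ

Let N = A − (-2)·I. We want v_3 with N^3 v_3 = 0 but N^2 v_3 ≠ 0; then v_{j-1} := N · v_j for j = 3, …, 2.

Pick v_3 = (1, 0, 0)ᵀ.
Then v_2 = N · v_3 = (3, -3, 4)ᵀ.
Then v_1 = N · v_2 = (-2, -2, 0)ᵀ.

Sanity check: (A − (-2)·I) v_1 = (0, 0, 0)ᵀ = 0. ✓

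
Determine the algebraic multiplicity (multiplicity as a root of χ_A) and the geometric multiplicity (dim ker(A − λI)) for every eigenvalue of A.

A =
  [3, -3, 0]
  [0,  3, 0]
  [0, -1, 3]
λ = 3: alg = 3, geom = 2

Step 1 — factor the characteristic polynomial to read off the algebraic multiplicities:
  χ_A(x) = (x - 3)^3

Step 2 — compute geometric multiplicities via the rank-nullity identity g(λ) = n − rank(A − λI):
  rank(A − (3)·I) = 1, so dim ker(A − (3)·I) = n − 1 = 2

Summary:
  λ = 3: algebraic multiplicity = 3, geometric multiplicity = 2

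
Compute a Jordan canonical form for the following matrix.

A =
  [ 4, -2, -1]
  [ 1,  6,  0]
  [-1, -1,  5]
J_3(5)

The characteristic polynomial is
  det(x·I − A) = x^3 - 15*x^2 + 75*x - 125 = (x - 5)^3

Eigenvalues and multiplicities (the geometric multiplicity of λ is n − rank(A − λI), which equals the number of Jordan blocks for λ):
  λ = 5: algebraic multiplicity = 3, geometric multiplicity = 1

Determining the block sizes for each eigenvalue:
  λ = 5: one block (gm = 1), so the single block has size am = 3 → block sizes [3]

Assembling the blocks gives a Jordan form
J =
  [5, 1, 0]
  [0, 5, 1]
  [0, 0, 5]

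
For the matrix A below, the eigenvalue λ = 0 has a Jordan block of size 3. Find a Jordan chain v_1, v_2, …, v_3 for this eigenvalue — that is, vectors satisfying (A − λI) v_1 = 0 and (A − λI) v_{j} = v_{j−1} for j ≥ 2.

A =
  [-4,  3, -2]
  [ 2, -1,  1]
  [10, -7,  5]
A Jordan chain for λ = 0 of length 3:
v_1 = (2, 0, -4)ᵀ
v_2 = (-4, 2, 10)ᵀ
v_3 = (1, 0, 0)ᵀ

Let N = A − (0)·I. We want v_3 with N^3 v_3 = 0 but N^2 v_3 ≠ 0; then v_{j-1} := N · v_j for j = 3, …, 2.

Pick v_3 = (1, 0, 0)ᵀ.
Then v_2 = N · v_3 = (-4, 2, 10)ᵀ.
Then v_1 = N · v_2 = (2, 0, -4)ᵀ.

Sanity check: (A − (0)·I) v_1 = (0, 0, 0)ᵀ = 0. ✓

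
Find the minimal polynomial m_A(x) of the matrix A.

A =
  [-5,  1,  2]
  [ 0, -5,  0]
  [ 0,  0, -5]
x^2 + 10*x + 25

The characteristic polynomial is χ_A(x) = (x + 5)^3, so the eigenvalues are known. The minimal polynomial is
  m_A(x) = Π_λ (x − λ)^{k_λ}
where k_λ is the size of the *largest* Jordan block for λ (equivalently, the smallest k with (A − λI)^k v = 0 for every generalised eigenvector v of λ).

  λ = -5: largest Jordan block has size 2, contributing (x + 5)^2

So m_A(x) = (x + 5)^2 = x^2 + 10*x + 25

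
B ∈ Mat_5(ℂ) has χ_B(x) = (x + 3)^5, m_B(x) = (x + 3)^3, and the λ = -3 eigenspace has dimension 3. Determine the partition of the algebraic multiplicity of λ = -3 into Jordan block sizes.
Block sizes for λ = -3: [3, 1, 1]

Step 1 — from the characteristic polynomial, algebraic multiplicity of λ = -3 is 5. From dim ker(B − (-3)·I) = 3, there are exactly 3 Jordan blocks for λ = -3.
Step 2 — from the minimal polynomial, the factor (x + 3)^3 tells us the largest block for λ = -3 has size 3.
Step 3 — with total size 5, 3 blocks, and largest block 3, the block sizes (in nonincreasing order) are [3, 1, 1].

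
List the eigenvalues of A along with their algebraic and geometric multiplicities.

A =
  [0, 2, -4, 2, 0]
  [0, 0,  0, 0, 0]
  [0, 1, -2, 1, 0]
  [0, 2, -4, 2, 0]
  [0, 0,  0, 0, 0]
λ = 0: alg = 5, geom = 4

Step 1 — factor the characteristic polynomial to read off the algebraic multiplicities:
  χ_A(x) = x^5

Step 2 — compute geometric multiplicities via the rank-nullity identity g(λ) = n − rank(A − λI):
  rank(A − (0)·I) = 1, so dim ker(A − (0)·I) = n − 1 = 4

Summary:
  λ = 0: algebraic multiplicity = 5, geometric multiplicity = 4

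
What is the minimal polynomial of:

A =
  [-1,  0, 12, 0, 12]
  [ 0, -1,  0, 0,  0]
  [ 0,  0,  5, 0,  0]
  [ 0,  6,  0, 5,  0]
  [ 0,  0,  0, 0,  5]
x^2 - 4*x - 5

The characteristic polynomial is χ_A(x) = (x - 5)^3*(x + 1)^2, so the eigenvalues are known. The minimal polynomial is
  m_A(x) = Π_λ (x − λ)^{k_λ}
where k_λ is the size of the *largest* Jordan block for λ (equivalently, the smallest k with (A − λI)^k v = 0 for every generalised eigenvector v of λ).

  λ = -1: largest Jordan block has size 1, contributing (x + 1)
  λ = 5: largest Jordan block has size 1, contributing (x − 5)

So m_A(x) = (x - 5)*(x + 1) = x^2 - 4*x - 5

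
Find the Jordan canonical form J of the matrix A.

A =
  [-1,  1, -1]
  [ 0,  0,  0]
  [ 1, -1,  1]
J_2(0) ⊕ J_1(0)

The characteristic polynomial is
  det(x·I − A) = x^3

Eigenvalues and multiplicities (the geometric multiplicity of λ is n − rank(A − λI), which equals the number of Jordan blocks for λ):
  λ = 0: algebraic multiplicity = 3, geometric multiplicity = 2

Determining the block sizes for each eigenvalue:
  λ = 0: 2 blocks summing to 3 forces exactly one block of size 2 and the rest size 1 → block sizes [2, 1]

Assembling the blocks gives a Jordan form
J =
  [0, 1, 0]
  [0, 0, 0]
  [0, 0, 0]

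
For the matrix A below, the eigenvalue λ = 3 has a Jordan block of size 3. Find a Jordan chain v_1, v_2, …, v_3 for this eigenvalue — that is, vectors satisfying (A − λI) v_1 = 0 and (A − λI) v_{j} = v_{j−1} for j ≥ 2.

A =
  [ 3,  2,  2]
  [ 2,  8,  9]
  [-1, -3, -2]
A Jordan chain for λ = 3 of length 3:
v_1 = (2, 1, -1)ᵀ
v_2 = (0, 2, -1)ᵀ
v_3 = (1, 0, 0)ᵀ

Let N = A − (3)·I. We want v_3 with N^3 v_3 = 0 but N^2 v_3 ≠ 0; then v_{j-1} := N · v_j for j = 3, …, 2.

Pick v_3 = (1, 0, 0)ᵀ.
Then v_2 = N · v_3 = (0, 2, -1)ᵀ.
Then v_1 = N · v_2 = (2, 1, -1)ᵀ.

Sanity check: (A − (3)·I) v_1 = (0, 0, 0)ᵀ = 0. ✓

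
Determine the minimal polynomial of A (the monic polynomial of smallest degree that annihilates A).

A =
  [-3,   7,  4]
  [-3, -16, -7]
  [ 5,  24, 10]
x^3 + 9*x^2 + 27*x + 27

The characteristic polynomial is χ_A(x) = (x + 3)^3, so the eigenvalues are known. The minimal polynomial is
  m_A(x) = Π_λ (x − λ)^{k_λ}
where k_λ is the size of the *largest* Jordan block for λ (equivalently, the smallest k with (A − λI)^k v = 0 for every generalised eigenvector v of λ).

  λ = -3: largest Jordan block has size 3, contributing (x + 3)^3

So m_A(x) = (x + 3)^3 = x^3 + 9*x^2 + 27*x + 27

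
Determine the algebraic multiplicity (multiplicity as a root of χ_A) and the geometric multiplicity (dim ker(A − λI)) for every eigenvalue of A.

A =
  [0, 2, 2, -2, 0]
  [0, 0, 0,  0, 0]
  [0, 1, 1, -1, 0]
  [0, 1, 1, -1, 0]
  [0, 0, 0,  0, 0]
λ = 0: alg = 5, geom = 4

Step 1 — factor the characteristic polynomial to read off the algebraic multiplicities:
  χ_A(x) = x^5

Step 2 — compute geometric multiplicities via the rank-nullity identity g(λ) = n − rank(A − λI):
  rank(A − (0)·I) = 1, so dim ker(A − (0)·I) = n − 1 = 4

Summary:
  λ = 0: algebraic multiplicity = 5, geometric multiplicity = 4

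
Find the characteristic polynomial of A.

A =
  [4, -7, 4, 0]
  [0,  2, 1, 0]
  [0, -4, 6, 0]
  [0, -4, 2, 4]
x^4 - 16*x^3 + 96*x^2 - 256*x + 256

Expanding det(x·I − A) (e.g. by cofactor expansion or by noting that A is similar to its Jordan form J, which has the same characteristic polynomial as A) gives
  χ_A(x) = x^4 - 16*x^3 + 96*x^2 - 256*x + 256
which factors as (x - 4)^4. The eigenvalues (with algebraic multiplicities) are λ = 4 with multiplicity 4.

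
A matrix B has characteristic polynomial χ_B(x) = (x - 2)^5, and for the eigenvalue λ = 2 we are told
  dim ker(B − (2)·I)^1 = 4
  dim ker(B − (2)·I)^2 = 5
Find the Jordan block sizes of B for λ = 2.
Block sizes for λ = 2: [2, 1, 1, 1]

From the dimensions of kernels of powers, the number of Jordan blocks of size at least j is d_j − d_{j−1} where d_j = dim ker(N^j) (with d_0 = 0). Computing the differences gives [4, 1].
The number of blocks of size exactly k is (#blocks of size ≥ k) − (#blocks of size ≥ k + 1), so the partition is: 3 block(s) of size 1, 1 block(s) of size 2.
In nonincreasing order the block sizes are [2, 1, 1, 1].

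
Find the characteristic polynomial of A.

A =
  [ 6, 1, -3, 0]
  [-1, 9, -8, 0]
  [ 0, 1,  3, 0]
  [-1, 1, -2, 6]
x^4 - 24*x^3 + 216*x^2 - 864*x + 1296

Expanding det(x·I − A) (e.g. by cofactor expansion or by noting that A is similar to its Jordan form J, which has the same characteristic polynomial as A) gives
  χ_A(x) = x^4 - 24*x^3 + 216*x^2 - 864*x + 1296
which factors as (x - 6)^4. The eigenvalues (with algebraic multiplicities) are λ = 6 with multiplicity 4.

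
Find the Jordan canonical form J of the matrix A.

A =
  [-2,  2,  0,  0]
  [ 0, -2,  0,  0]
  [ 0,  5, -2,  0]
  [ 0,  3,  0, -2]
J_2(-2) ⊕ J_1(-2) ⊕ J_1(-2)

The characteristic polynomial is
  det(x·I − A) = x^4 + 8*x^3 + 24*x^2 + 32*x + 16 = (x + 2)^4

Eigenvalues and multiplicities (the geometric multiplicity of λ is n − rank(A − λI), which equals the number of Jordan blocks for λ):
  λ = -2: algebraic multiplicity = 4, geometric multiplicity = 3

Determining the block sizes for each eigenvalue:
  λ = -2: 3 blocks summing to 4 forces exactly one block of size 2 and the rest size 1 → block sizes [2, 1, 1]

Assembling the blocks gives a Jordan form
J =
  [-2,  1,  0,  0]
  [ 0, -2,  0,  0]
  [ 0,  0, -2,  0]
  [ 0,  0,  0, -2]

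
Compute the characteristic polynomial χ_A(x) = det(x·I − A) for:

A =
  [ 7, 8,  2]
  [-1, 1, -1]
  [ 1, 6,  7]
x^3 - 15*x^2 + 75*x - 125

Expanding det(x·I − A) (e.g. by cofactor expansion or by noting that A is similar to its Jordan form J, which has the same characteristic polynomial as A) gives
  χ_A(x) = x^3 - 15*x^2 + 75*x - 125
which factors as (x - 5)^3. The eigenvalues (with algebraic multiplicities) are λ = 5 with multiplicity 3.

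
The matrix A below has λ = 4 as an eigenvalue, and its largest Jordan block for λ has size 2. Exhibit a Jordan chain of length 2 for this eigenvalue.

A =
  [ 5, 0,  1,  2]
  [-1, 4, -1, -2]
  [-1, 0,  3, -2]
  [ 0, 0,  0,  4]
A Jordan chain for λ = 4 of length 2:
v_1 = (1, -1, -1, 0)ᵀ
v_2 = (1, 0, 0, 0)ᵀ

Let N = A − (4)·I. We want v_2 with N^2 v_2 = 0 but N^1 v_2 ≠ 0; then v_{j-1} := N · v_j for j = 2, …, 2.

Pick v_2 = (1, 0, 0, 0)ᵀ.
Then v_1 = N · v_2 = (1, -1, -1, 0)ᵀ.

Sanity check: (A − (4)·I) v_1 = (0, 0, 0, 0)ᵀ = 0. ✓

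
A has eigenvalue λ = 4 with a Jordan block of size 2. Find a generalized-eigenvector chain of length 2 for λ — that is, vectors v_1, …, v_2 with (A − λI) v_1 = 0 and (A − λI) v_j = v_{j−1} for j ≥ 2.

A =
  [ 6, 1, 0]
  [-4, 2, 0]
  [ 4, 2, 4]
A Jordan chain for λ = 4 of length 2:
v_1 = (2, -4, 4)ᵀ
v_2 = (1, 0, 0)ᵀ

Let N = A − (4)·I. We want v_2 with N^2 v_2 = 0 but N^1 v_2 ≠ 0; then v_{j-1} := N · v_j for j = 2, …, 2.

Pick v_2 = (1, 0, 0)ᵀ.
Then v_1 = N · v_2 = (2, -4, 4)ᵀ.

Sanity check: (A − (4)·I) v_1 = (0, 0, 0)ᵀ = 0. ✓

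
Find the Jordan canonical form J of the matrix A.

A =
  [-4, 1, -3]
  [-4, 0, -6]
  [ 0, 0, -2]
J_2(-2) ⊕ J_1(-2)

The characteristic polynomial is
  det(x·I − A) = x^3 + 6*x^2 + 12*x + 8 = (x + 2)^3

Eigenvalues and multiplicities (the geometric multiplicity of λ is n − rank(A − λI), which equals the number of Jordan blocks for λ):
  λ = -2: algebraic multiplicity = 3, geometric multiplicity = 2

Determining the block sizes for each eigenvalue:
  λ = -2: 2 blocks summing to 3 forces exactly one block of size 2 and the rest size 1 → block sizes [2, 1]

Assembling the blocks gives a Jordan form
J =
  [-2,  1,  0]
  [ 0, -2,  0]
  [ 0,  0, -2]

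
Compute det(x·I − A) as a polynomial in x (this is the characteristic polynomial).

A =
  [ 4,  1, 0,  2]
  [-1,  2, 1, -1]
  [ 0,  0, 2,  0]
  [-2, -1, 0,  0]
x^4 - 8*x^3 + 24*x^2 - 32*x + 16

Expanding det(x·I − A) (e.g. by cofactor expansion or by noting that A is similar to its Jordan form J, which has the same characteristic polynomial as A) gives
  χ_A(x) = x^4 - 8*x^3 + 24*x^2 - 32*x + 16
which factors as (x - 2)^4. The eigenvalues (with algebraic multiplicities) are λ = 2 with multiplicity 4.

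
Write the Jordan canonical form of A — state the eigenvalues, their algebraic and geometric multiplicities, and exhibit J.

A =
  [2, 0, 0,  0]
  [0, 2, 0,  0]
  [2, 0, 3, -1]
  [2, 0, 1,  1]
J_2(2) ⊕ J_1(2) ⊕ J_1(2)

The characteristic polynomial is
  det(x·I − A) = x^4 - 8*x^3 + 24*x^2 - 32*x + 16 = (x - 2)^4

Eigenvalues and multiplicities (the geometric multiplicity of λ is n − rank(A − λI), which equals the number of Jordan blocks for λ):
  λ = 2: algebraic multiplicity = 4, geometric multiplicity = 3

Determining the block sizes for each eigenvalue:
  λ = 2: 3 blocks summing to 4 forces exactly one block of size 2 and the rest size 1 → block sizes [2, 1, 1]

Assembling the blocks gives a Jordan form
J =
  [2, 1, 0, 0]
  [0, 2, 0, 0]
  [0, 0, 2, 0]
  [0, 0, 0, 2]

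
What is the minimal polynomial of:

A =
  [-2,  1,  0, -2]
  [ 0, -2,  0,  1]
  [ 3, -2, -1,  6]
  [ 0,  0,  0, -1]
x^4 + 6*x^3 + 13*x^2 + 12*x + 4

The characteristic polynomial is χ_A(x) = (x + 1)^2*(x + 2)^2, so the eigenvalues are known. The minimal polynomial is
  m_A(x) = Π_λ (x − λ)^{k_λ}
where k_λ is the size of the *largest* Jordan block for λ (equivalently, the smallest k with (A − λI)^k v = 0 for every generalised eigenvector v of λ).

  λ = -2: largest Jordan block has size 2, contributing (x + 2)^2
  λ = -1: largest Jordan block has size 2, contributing (x + 1)^2

So m_A(x) = (x + 1)^2*(x + 2)^2 = x^4 + 6*x^3 + 13*x^2 + 12*x + 4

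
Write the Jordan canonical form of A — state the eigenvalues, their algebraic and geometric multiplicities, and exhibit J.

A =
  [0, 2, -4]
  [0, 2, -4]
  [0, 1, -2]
J_2(0) ⊕ J_1(0)

The characteristic polynomial is
  det(x·I − A) = x^3

Eigenvalues and multiplicities (the geometric multiplicity of λ is n − rank(A − λI), which equals the number of Jordan blocks for λ):
  λ = 0: algebraic multiplicity = 3, geometric multiplicity = 2

Determining the block sizes for each eigenvalue:
  λ = 0: 2 blocks summing to 3 forces exactly one block of size 2 and the rest size 1 → block sizes [2, 1]

Assembling the blocks gives a Jordan form
J =
  [0, 1, 0]
  [0, 0, 0]
  [0, 0, 0]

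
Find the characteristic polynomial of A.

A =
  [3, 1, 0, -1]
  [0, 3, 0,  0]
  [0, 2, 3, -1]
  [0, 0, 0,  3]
x^4 - 12*x^3 + 54*x^2 - 108*x + 81

Expanding det(x·I − A) (e.g. by cofactor expansion or by noting that A is similar to its Jordan form J, which has the same characteristic polynomial as A) gives
  χ_A(x) = x^4 - 12*x^3 + 54*x^2 - 108*x + 81
which factors as (x - 3)^4. The eigenvalues (with algebraic multiplicities) are λ = 3 with multiplicity 4.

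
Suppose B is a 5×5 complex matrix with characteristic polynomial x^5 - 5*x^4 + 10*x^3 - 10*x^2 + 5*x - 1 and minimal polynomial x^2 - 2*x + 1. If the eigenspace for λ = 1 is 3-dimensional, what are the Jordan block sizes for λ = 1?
Block sizes for λ = 1: [2, 2, 1]

Step 1 — from the characteristic polynomial, algebraic multiplicity of λ = 1 is 5. From dim ker(B − (1)·I) = 3, there are exactly 3 Jordan blocks for λ = 1.
Step 2 — from the minimal polynomial, the factor (x − 1)^2 tells us the largest block for λ = 1 has size 2.
Step 3 — with total size 5, 3 blocks, and largest block 2, the block sizes (in nonincreasing order) are [2, 2, 1].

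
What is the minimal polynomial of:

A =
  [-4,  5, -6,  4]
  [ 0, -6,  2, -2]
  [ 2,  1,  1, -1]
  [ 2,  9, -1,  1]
x^2 + 4*x + 4

The characteristic polynomial is χ_A(x) = (x + 2)^4, so the eigenvalues are known. The minimal polynomial is
  m_A(x) = Π_λ (x − λ)^{k_λ}
where k_λ is the size of the *largest* Jordan block for λ (equivalently, the smallest k with (A − λI)^k v = 0 for every generalised eigenvector v of λ).

  λ = -2: largest Jordan block has size 2, contributing (x + 2)^2

So m_A(x) = (x + 2)^2 = x^2 + 4*x + 4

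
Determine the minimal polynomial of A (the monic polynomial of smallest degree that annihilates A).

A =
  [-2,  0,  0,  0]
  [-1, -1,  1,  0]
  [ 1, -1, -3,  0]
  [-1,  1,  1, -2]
x^2 + 4*x + 4

The characteristic polynomial is χ_A(x) = (x + 2)^4, so the eigenvalues are known. The minimal polynomial is
  m_A(x) = Π_λ (x − λ)^{k_λ}
where k_λ is the size of the *largest* Jordan block for λ (equivalently, the smallest k with (A − λI)^k v = 0 for every generalised eigenvector v of λ).

  λ = -2: largest Jordan block has size 2, contributing (x + 2)^2

So m_A(x) = (x + 2)^2 = x^2 + 4*x + 4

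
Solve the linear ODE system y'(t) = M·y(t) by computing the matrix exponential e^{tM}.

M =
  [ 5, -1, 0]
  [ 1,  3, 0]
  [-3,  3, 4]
e^{tM} =
  [t*exp(4*t) + exp(4*t), -t*exp(4*t), 0]
  [t*exp(4*t), -t*exp(4*t) + exp(4*t), 0]
  [-3*t*exp(4*t), 3*t*exp(4*t), exp(4*t)]

Strategy: write M = P · J · P⁻¹ where J is a Jordan canonical form, so e^{tM} = P · e^{tJ} · P⁻¹, and e^{tJ} can be computed block-by-block.

M has Jordan form
J =
  [4, 1, 0]
  [0, 4, 0]
  [0, 0, 4]
(up to reordering of blocks).

Per-block formulas:
  For a 2×2 Jordan block J_2(4): exp(t · J_2(4)) = e^(4t)·(I + t·N), where N is the 2×2 nilpotent shift.
  For a 1×1 block at λ = 4: exp(t · [4]) = [e^(4t)].

After assembling e^{tJ} and conjugating by P, we get:

e^{tM} =
  [t*exp(4*t) + exp(4*t), -t*exp(4*t), 0]
  [t*exp(4*t), -t*exp(4*t) + exp(4*t), 0]
  [-3*t*exp(4*t), 3*t*exp(4*t), exp(4*t)]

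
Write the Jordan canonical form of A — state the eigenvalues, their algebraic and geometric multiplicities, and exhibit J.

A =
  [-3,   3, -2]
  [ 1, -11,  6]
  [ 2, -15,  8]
J_3(-2)

The characteristic polynomial is
  det(x·I − A) = x^3 + 6*x^2 + 12*x + 8 = (x + 2)^3

Eigenvalues and multiplicities (the geometric multiplicity of λ is n − rank(A − λI), which equals the number of Jordan blocks for λ):
  λ = -2: algebraic multiplicity = 3, geometric multiplicity = 1

Determining the block sizes for each eigenvalue:
  λ = -2: one block (gm = 1), so the single block has size am = 3 → block sizes [3]

Assembling the blocks gives a Jordan form
J =
  [-2,  1,  0]
  [ 0, -2,  1]
  [ 0,  0, -2]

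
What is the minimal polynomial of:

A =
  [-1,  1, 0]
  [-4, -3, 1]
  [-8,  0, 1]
x^3 + 3*x^2 + 3*x + 1

The characteristic polynomial is χ_A(x) = (x + 1)^3, so the eigenvalues are known. The minimal polynomial is
  m_A(x) = Π_λ (x − λ)^{k_λ}
where k_λ is the size of the *largest* Jordan block for λ (equivalently, the smallest k with (A − λI)^k v = 0 for every generalised eigenvector v of λ).

  λ = -1: largest Jordan block has size 3, contributing (x + 1)^3

So m_A(x) = (x + 1)^3 = x^3 + 3*x^2 + 3*x + 1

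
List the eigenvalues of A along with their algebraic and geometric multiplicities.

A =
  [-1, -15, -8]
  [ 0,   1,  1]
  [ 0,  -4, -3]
λ = -1: alg = 3, geom = 1

Step 1 — factor the characteristic polynomial to read off the algebraic multiplicities:
  χ_A(x) = (x + 1)^3

Step 2 — compute geometric multiplicities via the rank-nullity identity g(λ) = n − rank(A − λI):
  rank(A − (-1)·I) = 2, so dim ker(A − (-1)·I) = n − 2 = 1

Summary:
  λ = -1: algebraic multiplicity = 3, geometric multiplicity = 1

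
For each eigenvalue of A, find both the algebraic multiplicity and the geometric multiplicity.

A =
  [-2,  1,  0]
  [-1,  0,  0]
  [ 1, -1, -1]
λ = -1: alg = 3, geom = 2

Step 1 — factor the characteristic polynomial to read off the algebraic multiplicities:
  χ_A(x) = (x + 1)^3

Step 2 — compute geometric multiplicities via the rank-nullity identity g(λ) = n − rank(A − λI):
  rank(A − (-1)·I) = 1, so dim ker(A − (-1)·I) = n − 1 = 2

Summary:
  λ = -1: algebraic multiplicity = 3, geometric multiplicity = 2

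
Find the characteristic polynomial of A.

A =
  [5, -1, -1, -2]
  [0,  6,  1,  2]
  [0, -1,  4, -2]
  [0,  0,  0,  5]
x^4 - 20*x^3 + 150*x^2 - 500*x + 625

Expanding det(x·I − A) (e.g. by cofactor expansion or by noting that A is similar to its Jordan form J, which has the same characteristic polynomial as A) gives
  χ_A(x) = x^4 - 20*x^3 + 150*x^2 - 500*x + 625
which factors as (x - 5)^4. The eigenvalues (with algebraic multiplicities) are λ = 5 with multiplicity 4.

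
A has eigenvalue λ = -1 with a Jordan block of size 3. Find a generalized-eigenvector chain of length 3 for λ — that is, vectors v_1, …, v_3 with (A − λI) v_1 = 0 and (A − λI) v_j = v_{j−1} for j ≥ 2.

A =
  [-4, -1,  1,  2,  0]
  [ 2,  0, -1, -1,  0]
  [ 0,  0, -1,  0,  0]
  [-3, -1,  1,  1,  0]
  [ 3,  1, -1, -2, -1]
A Jordan chain for λ = -1 of length 3:
v_1 = (1, -1, 0, 1, -1)ᵀ
v_2 = (-3, 2, 0, -3, 3)ᵀ
v_3 = (1, 0, 0, 0, 0)ᵀ

Let N = A − (-1)·I. We want v_3 with N^3 v_3 = 0 but N^2 v_3 ≠ 0; then v_{j-1} := N · v_j for j = 3, …, 2.

Pick v_3 = (1, 0, 0, 0, 0)ᵀ.
Then v_2 = N · v_3 = (-3, 2, 0, -3, 3)ᵀ.
Then v_1 = N · v_2 = (1, -1, 0, 1, -1)ᵀ.

Sanity check: (A − (-1)·I) v_1 = (0, 0, 0, 0, 0)ᵀ = 0. ✓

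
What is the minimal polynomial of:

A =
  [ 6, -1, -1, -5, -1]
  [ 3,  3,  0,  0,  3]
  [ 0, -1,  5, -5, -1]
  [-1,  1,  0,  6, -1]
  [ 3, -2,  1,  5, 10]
x^3 - 18*x^2 + 108*x - 216

The characteristic polynomial is χ_A(x) = (x - 6)^5, so the eigenvalues are known. The minimal polynomial is
  m_A(x) = Π_λ (x − λ)^{k_λ}
where k_λ is the size of the *largest* Jordan block for λ (equivalently, the smallest k with (A − λI)^k v = 0 for every generalised eigenvector v of λ).

  λ = 6: largest Jordan block has size 3, contributing (x − 6)^3

So m_A(x) = (x - 6)^3 = x^3 - 18*x^2 + 108*x - 216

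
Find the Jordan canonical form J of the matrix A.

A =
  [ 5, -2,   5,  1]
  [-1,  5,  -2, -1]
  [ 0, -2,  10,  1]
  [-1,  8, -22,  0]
J_3(5) ⊕ J_1(5)

The characteristic polynomial is
  det(x·I − A) = x^4 - 20*x^3 + 150*x^2 - 500*x + 625 = (x - 5)^4

Eigenvalues and multiplicities (the geometric multiplicity of λ is n − rank(A − λI), which equals the number of Jordan blocks for λ):
  λ = 5: algebraic multiplicity = 4, geometric multiplicity = 2

Determining the block sizes for each eigenvalue:
  λ = 5: with am = 4 and gm = 2, the partition is not yet determined (e.g. several partitions of 4 into 2 parts exist). Let N = A − (5)·I. Computing rank(N^1) = 2, rank(N^2) = 1, rank(N^3) = 0; the number of blocks of size ≥ j is rank(N^{j−1}) − rank(N^j), giving [2, 1, 1]. So we have 1 block(s) of size 3, 1 block(s) of size 1 → block sizes [3, 1]

Assembling the blocks gives a Jordan form
J =
  [5, 1, 0, 0]
  [0, 5, 1, 0]
  [0, 0, 5, 0]
  [0, 0, 0, 5]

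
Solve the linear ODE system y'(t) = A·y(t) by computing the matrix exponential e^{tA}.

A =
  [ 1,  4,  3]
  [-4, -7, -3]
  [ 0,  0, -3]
e^{tA} =
  [4*t*exp(-3*t) + exp(-3*t), 4*t*exp(-3*t), 3*t*exp(-3*t)]
  [-4*t*exp(-3*t), -4*t*exp(-3*t) + exp(-3*t), -3*t*exp(-3*t)]
  [0, 0, exp(-3*t)]

Strategy: write A = P · J · P⁻¹ where J is a Jordan canonical form, so e^{tA} = P · e^{tJ} · P⁻¹, and e^{tJ} can be computed block-by-block.

A has Jordan form
J =
  [-3,  1,  0]
  [ 0, -3,  0]
  [ 0,  0, -3]
(up to reordering of blocks).

Per-block formulas:
  For a 2×2 Jordan block J_2(-3): exp(t · J_2(-3)) = e^(-3t)·(I + t·N), where N is the 2×2 nilpotent shift.
  For a 1×1 block at λ = -3: exp(t · [-3]) = [e^(-3t)].

After assembling e^{tJ} and conjugating by P, we get:

e^{tA} =
  [4*t*exp(-3*t) + exp(-3*t), 4*t*exp(-3*t), 3*t*exp(-3*t)]
  [-4*t*exp(-3*t), -4*t*exp(-3*t) + exp(-3*t), -3*t*exp(-3*t)]
  [0, 0, exp(-3*t)]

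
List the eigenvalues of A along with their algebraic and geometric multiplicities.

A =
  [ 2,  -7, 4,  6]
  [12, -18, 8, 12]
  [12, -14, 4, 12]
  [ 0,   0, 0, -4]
λ = -4: alg = 4, geom = 3

Step 1 — factor the characteristic polynomial to read off the algebraic multiplicities:
  χ_A(x) = (x + 4)^4

Step 2 — compute geometric multiplicities via the rank-nullity identity g(λ) = n − rank(A − λI):
  rank(A − (-4)·I) = 1, so dim ker(A − (-4)·I) = n − 1 = 3

Summary:
  λ = -4: algebraic multiplicity = 4, geometric multiplicity = 3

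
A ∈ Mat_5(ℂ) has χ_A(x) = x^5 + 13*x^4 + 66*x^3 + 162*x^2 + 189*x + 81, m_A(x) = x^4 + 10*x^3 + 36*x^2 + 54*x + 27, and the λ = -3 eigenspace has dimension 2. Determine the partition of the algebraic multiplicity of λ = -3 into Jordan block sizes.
Block sizes for λ = -3: [3, 1]

Step 1 — from the characteristic polynomial, algebraic multiplicity of λ = -3 is 4. From dim ker(A − (-3)·I) = 2, there are exactly 2 Jordan blocks for λ = -3.
Step 2 — from the minimal polynomial, the factor (x + 3)^3 tells us the largest block for λ = -3 has size 3.
Step 3 — with total size 4, 2 blocks, and largest block 3, the block sizes (in nonincreasing order) are [3, 1].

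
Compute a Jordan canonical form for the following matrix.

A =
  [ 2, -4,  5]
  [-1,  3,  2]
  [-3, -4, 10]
J_3(5)

The characteristic polynomial is
  det(x·I − A) = x^3 - 15*x^2 + 75*x - 125 = (x - 5)^3

Eigenvalues and multiplicities (the geometric multiplicity of λ is n − rank(A − λI), which equals the number of Jordan blocks for λ):
  λ = 5: algebraic multiplicity = 3, geometric multiplicity = 1

Determining the block sizes for each eigenvalue:
  λ = 5: one block (gm = 1), so the single block has size am = 3 → block sizes [3]

Assembling the blocks gives a Jordan form
J =
  [5, 1, 0]
  [0, 5, 1]
  [0, 0, 5]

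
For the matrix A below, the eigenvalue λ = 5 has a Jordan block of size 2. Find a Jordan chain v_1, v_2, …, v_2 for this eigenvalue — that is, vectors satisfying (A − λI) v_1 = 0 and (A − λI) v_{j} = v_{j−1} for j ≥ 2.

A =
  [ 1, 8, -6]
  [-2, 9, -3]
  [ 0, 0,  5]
A Jordan chain for λ = 5 of length 2:
v_1 = (-4, -2, 0)ᵀ
v_2 = (1, 0, 0)ᵀ

Let N = A − (5)·I. We want v_2 with N^2 v_2 = 0 but N^1 v_2 ≠ 0; then v_{j-1} := N · v_j for j = 2, …, 2.

Pick v_2 = (1, 0, 0)ᵀ.
Then v_1 = N · v_2 = (-4, -2, 0)ᵀ.

Sanity check: (A − (5)·I) v_1 = (0, 0, 0)ᵀ = 0. ✓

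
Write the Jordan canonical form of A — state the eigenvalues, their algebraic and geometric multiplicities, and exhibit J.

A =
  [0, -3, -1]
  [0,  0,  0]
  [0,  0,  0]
J_2(0) ⊕ J_1(0)

The characteristic polynomial is
  det(x·I − A) = x^3

Eigenvalues and multiplicities (the geometric multiplicity of λ is n − rank(A − λI), which equals the number of Jordan blocks for λ):
  λ = 0: algebraic multiplicity = 3, geometric multiplicity = 2

Determining the block sizes for each eigenvalue:
  λ = 0: 2 blocks summing to 3 forces exactly one block of size 2 and the rest size 1 → block sizes [2, 1]

Assembling the blocks gives a Jordan form
J =
  [0, 1, 0]
  [0, 0, 0]
  [0, 0, 0]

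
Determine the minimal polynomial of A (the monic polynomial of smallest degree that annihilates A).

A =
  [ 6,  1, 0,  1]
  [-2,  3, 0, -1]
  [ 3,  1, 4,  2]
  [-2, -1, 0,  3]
x^2 - 8*x + 16

The characteristic polynomial is χ_A(x) = (x - 4)^4, so the eigenvalues are known. The minimal polynomial is
  m_A(x) = Π_λ (x − λ)^{k_λ}
where k_λ is the size of the *largest* Jordan block for λ (equivalently, the smallest k with (A − λI)^k v = 0 for every generalised eigenvector v of λ).

  λ = 4: largest Jordan block has size 2, contributing (x − 4)^2

So m_A(x) = (x - 4)^2 = x^2 - 8*x + 16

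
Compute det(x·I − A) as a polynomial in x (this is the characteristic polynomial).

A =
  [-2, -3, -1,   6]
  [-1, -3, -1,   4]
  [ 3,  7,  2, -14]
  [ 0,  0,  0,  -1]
x^4 + 4*x^3 + 6*x^2 + 4*x + 1

Expanding det(x·I − A) (e.g. by cofactor expansion or by noting that A is similar to its Jordan form J, which has the same characteristic polynomial as A) gives
  χ_A(x) = x^4 + 4*x^3 + 6*x^2 + 4*x + 1
which factors as (x + 1)^4. The eigenvalues (with algebraic multiplicities) are λ = -1 with multiplicity 4.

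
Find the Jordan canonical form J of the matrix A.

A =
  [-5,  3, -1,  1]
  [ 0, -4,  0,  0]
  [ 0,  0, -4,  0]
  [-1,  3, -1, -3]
J_2(-4) ⊕ J_1(-4) ⊕ J_1(-4)

The characteristic polynomial is
  det(x·I − A) = x^4 + 16*x^3 + 96*x^2 + 256*x + 256 = (x + 4)^4

Eigenvalues and multiplicities (the geometric multiplicity of λ is n − rank(A − λI), which equals the number of Jordan blocks for λ):
  λ = -4: algebraic multiplicity = 4, geometric multiplicity = 3

Determining the block sizes for each eigenvalue:
  λ = -4: 3 blocks summing to 4 forces exactly one block of size 2 and the rest size 1 → block sizes [2, 1, 1]

Assembling the blocks gives a Jordan form
J =
  [-4,  1,  0,  0]
  [ 0, -4,  0,  0]
  [ 0,  0, -4,  0]
  [ 0,  0,  0, -4]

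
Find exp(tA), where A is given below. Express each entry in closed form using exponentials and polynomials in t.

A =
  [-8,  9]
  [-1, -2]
e^{tA} =
  [-3*t*exp(-5*t) + exp(-5*t), 9*t*exp(-5*t)]
  [-t*exp(-5*t), 3*t*exp(-5*t) + exp(-5*t)]

Strategy: write A = P · J · P⁻¹ where J is a Jordan canonical form, so e^{tA} = P · e^{tJ} · P⁻¹, and e^{tJ} can be computed block-by-block.

A has Jordan form
J =
  [-5,  1]
  [ 0, -5]
(up to reordering of blocks).

Per-block formulas:
  For a 2×2 Jordan block J_2(-5): exp(t · J_2(-5)) = e^(-5t)·(I + t·N), where N is the 2×2 nilpotent shift.

After assembling e^{tJ} and conjugating by P, we get:

e^{tA} =
  [-3*t*exp(-5*t) + exp(-5*t), 9*t*exp(-5*t)]
  [-t*exp(-5*t), 3*t*exp(-5*t) + exp(-5*t)]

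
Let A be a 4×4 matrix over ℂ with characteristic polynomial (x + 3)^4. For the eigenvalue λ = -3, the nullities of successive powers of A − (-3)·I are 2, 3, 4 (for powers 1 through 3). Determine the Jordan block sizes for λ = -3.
Block sizes for λ = -3: [3, 1]

From the dimensions of kernels of powers, the number of Jordan blocks of size at least j is d_j − d_{j−1} where d_j = dim ker(N^j) (with d_0 = 0). Computing the differences gives [2, 1, 1].
The number of blocks of size exactly k is (#blocks of size ≥ k) − (#blocks of size ≥ k + 1), so the partition is: 1 block(s) of size 1, 1 block(s) of size 3.
In nonincreasing order the block sizes are [3, 1].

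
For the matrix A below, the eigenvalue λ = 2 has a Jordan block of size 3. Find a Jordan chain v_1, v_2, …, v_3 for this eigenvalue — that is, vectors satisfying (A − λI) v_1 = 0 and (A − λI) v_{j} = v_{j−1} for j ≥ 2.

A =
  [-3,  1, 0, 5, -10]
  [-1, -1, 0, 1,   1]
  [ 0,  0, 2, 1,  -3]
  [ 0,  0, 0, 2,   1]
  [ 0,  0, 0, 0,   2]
A Jordan chain for λ = 2 of length 3:
v_1 = (0, 0, -1, 0, 0)ᵀ
v_2 = (-1, 0, 3, -1, 0)ᵀ
v_3 = (2, -1, 0, 0, -1)ᵀ

Let N = A − (2)·I. We want v_3 with N^3 v_3 = 0 but N^2 v_3 ≠ 0; then v_{j-1} := N · v_j for j = 3, …, 2.

Pick v_3 = (2, -1, 0, 0, -1)ᵀ.
Then v_2 = N · v_3 = (-1, 0, 3, -1, 0)ᵀ.
Then v_1 = N · v_2 = (0, 0, -1, 0, 0)ᵀ.

Sanity check: (A − (2)·I) v_1 = (0, 0, 0, 0, 0)ᵀ = 0. ✓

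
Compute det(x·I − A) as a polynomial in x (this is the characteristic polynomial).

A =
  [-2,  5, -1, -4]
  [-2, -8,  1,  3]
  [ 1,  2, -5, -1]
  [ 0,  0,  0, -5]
x^4 + 20*x^3 + 150*x^2 + 500*x + 625

Expanding det(x·I − A) (e.g. by cofactor expansion or by noting that A is similar to its Jordan form J, which has the same characteristic polynomial as A) gives
  χ_A(x) = x^4 + 20*x^3 + 150*x^2 + 500*x + 625
which factors as (x + 5)^4. The eigenvalues (with algebraic multiplicities) are λ = -5 with multiplicity 4.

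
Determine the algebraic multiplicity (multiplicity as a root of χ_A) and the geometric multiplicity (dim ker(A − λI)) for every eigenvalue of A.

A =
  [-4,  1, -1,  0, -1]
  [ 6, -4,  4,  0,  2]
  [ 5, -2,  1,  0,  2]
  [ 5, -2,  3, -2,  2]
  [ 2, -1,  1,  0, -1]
λ = -2: alg = 5, geom = 3

Step 1 — factor the characteristic polynomial to read off the algebraic multiplicities:
  χ_A(x) = (x + 2)^5

Step 2 — compute geometric multiplicities via the rank-nullity identity g(λ) = n − rank(A − λI):
  rank(A − (-2)·I) = 2, so dim ker(A − (-2)·I) = n − 2 = 3

Summary:
  λ = -2: algebraic multiplicity = 5, geometric multiplicity = 3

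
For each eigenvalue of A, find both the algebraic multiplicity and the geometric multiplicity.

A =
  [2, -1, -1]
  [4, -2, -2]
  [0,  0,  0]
λ = 0: alg = 3, geom = 2

Step 1 — factor the characteristic polynomial to read off the algebraic multiplicities:
  χ_A(x) = x^3

Step 2 — compute geometric multiplicities via the rank-nullity identity g(λ) = n − rank(A − λI):
  rank(A − (0)·I) = 1, so dim ker(A − (0)·I) = n − 1 = 2

Summary:
  λ = 0: algebraic multiplicity = 3, geometric multiplicity = 2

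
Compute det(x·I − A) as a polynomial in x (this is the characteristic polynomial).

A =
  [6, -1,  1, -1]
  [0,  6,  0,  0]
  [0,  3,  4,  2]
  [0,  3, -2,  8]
x^4 - 24*x^3 + 216*x^2 - 864*x + 1296

Expanding det(x·I − A) (e.g. by cofactor expansion or by noting that A is similar to its Jordan form J, which has the same characteristic polynomial as A) gives
  χ_A(x) = x^4 - 24*x^3 + 216*x^2 - 864*x + 1296
which factors as (x - 6)^4. The eigenvalues (with algebraic multiplicities) are λ = 6 with multiplicity 4.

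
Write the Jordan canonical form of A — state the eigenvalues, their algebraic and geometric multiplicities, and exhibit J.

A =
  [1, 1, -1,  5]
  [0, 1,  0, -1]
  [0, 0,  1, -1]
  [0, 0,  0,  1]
J_2(1) ⊕ J_2(1)

The characteristic polynomial is
  det(x·I − A) = x^4 - 4*x^3 + 6*x^2 - 4*x + 1 = (x - 1)^4

Eigenvalues and multiplicities (the geometric multiplicity of λ is n − rank(A − λI), which equals the number of Jordan blocks for λ):
  λ = 1: algebraic multiplicity = 4, geometric multiplicity = 2

Determining the block sizes for each eigenvalue:
  λ = 1: with am = 4 and gm = 2, the partition is not yet determined (e.g. several partitions of 4 into 2 parts exist). Let N = A − (1)·I. Computing rank(N^1) = 2, rank(N^2) = 0; the number of blocks of size ≥ j is rank(N^{j−1}) − rank(N^j), giving [2, 2]. So we have 2 block(s) of size 2 → block sizes [2, 2]

Assembling the blocks gives a Jordan form
J =
  [1, 1, 0, 0]
  [0, 1, 0, 0]
  [0, 0, 1, 1]
  [0, 0, 0, 1]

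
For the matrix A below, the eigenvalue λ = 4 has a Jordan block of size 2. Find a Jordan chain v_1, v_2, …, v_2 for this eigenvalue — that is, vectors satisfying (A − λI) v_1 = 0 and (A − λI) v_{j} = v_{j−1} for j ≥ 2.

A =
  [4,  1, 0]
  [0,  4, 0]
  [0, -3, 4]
A Jordan chain for λ = 4 of length 2:
v_1 = (1, 0, -3)ᵀ
v_2 = (0, 1, 0)ᵀ

Let N = A − (4)·I. We want v_2 with N^2 v_2 = 0 but N^1 v_2 ≠ 0; then v_{j-1} := N · v_j for j = 2, …, 2.

Pick v_2 = (0, 1, 0)ᵀ.
Then v_1 = N · v_2 = (1, 0, -3)ᵀ.

Sanity check: (A − (4)·I) v_1 = (0, 0, 0)ᵀ = 0. ✓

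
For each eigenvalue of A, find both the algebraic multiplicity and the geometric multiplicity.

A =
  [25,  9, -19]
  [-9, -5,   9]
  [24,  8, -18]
λ = -2: alg = 2, geom = 1; λ = 6: alg = 1, geom = 1

Step 1 — factor the characteristic polynomial to read off the algebraic multiplicities:
  χ_A(x) = (x - 6)*(x + 2)^2

Step 2 — compute geometric multiplicities via the rank-nullity identity g(λ) = n − rank(A − λI):
  rank(A − (-2)·I) = 2, so dim ker(A − (-2)·I) = n − 2 = 1
  rank(A − (6)·I) = 2, so dim ker(A − (6)·I) = n − 2 = 1

Summary:
  λ = -2: algebraic multiplicity = 2, geometric multiplicity = 1
  λ = 6: algebraic multiplicity = 1, geometric multiplicity = 1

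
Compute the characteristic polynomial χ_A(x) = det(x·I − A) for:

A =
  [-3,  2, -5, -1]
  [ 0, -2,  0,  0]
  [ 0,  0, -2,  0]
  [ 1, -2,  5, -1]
x^4 + 8*x^3 + 24*x^2 + 32*x + 16

Expanding det(x·I − A) (e.g. by cofactor expansion or by noting that A is similar to its Jordan form J, which has the same characteristic polynomial as A) gives
  χ_A(x) = x^4 + 8*x^3 + 24*x^2 + 32*x + 16
which factors as (x + 2)^4. The eigenvalues (with algebraic multiplicities) are λ = -2 with multiplicity 4.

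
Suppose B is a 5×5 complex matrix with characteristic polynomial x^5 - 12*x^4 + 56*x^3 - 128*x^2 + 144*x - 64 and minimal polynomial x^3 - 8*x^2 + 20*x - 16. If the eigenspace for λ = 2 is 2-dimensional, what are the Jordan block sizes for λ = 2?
Block sizes for λ = 2: [2, 2]

Step 1 — from the characteristic polynomial, algebraic multiplicity of λ = 2 is 4. From dim ker(B − (2)·I) = 2, there are exactly 2 Jordan blocks for λ = 2.
Step 2 — from the minimal polynomial, the factor (x − 2)^2 tells us the largest block for λ = 2 has size 2.
Step 3 — with total size 4, 2 blocks, and largest block 2, the block sizes (in nonincreasing order) are [2, 2].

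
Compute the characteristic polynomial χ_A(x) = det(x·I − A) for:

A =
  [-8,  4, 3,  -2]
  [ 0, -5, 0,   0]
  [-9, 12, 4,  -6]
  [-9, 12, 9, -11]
x^4 + 20*x^3 + 150*x^2 + 500*x + 625

Expanding det(x·I − A) (e.g. by cofactor expansion or by noting that A is similar to its Jordan form J, which has the same characteristic polynomial as A) gives
  χ_A(x) = x^4 + 20*x^3 + 150*x^2 + 500*x + 625
which factors as (x + 5)^4. The eigenvalues (with algebraic multiplicities) are λ = -5 with multiplicity 4.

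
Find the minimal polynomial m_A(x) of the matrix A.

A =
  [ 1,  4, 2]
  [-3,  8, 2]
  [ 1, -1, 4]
x^3 - 13*x^2 + 56*x - 80

The characteristic polynomial is χ_A(x) = (x - 5)*(x - 4)^2, so the eigenvalues are known. The minimal polynomial is
  m_A(x) = Π_λ (x − λ)^{k_λ}
where k_λ is the size of the *largest* Jordan block for λ (equivalently, the smallest k with (A − λI)^k v = 0 for every generalised eigenvector v of λ).

  λ = 4: largest Jordan block has size 2, contributing (x − 4)^2
  λ = 5: largest Jordan block has size 1, contributing (x − 5)

So m_A(x) = (x - 5)*(x - 4)^2 = x^3 - 13*x^2 + 56*x - 80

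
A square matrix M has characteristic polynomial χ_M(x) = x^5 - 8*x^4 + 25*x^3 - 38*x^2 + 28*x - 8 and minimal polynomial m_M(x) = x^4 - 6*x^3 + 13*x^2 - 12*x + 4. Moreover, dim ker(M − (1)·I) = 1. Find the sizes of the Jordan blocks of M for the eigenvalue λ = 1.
Block sizes for λ = 1: [2]

Step 1 — from the characteristic polynomial, algebraic multiplicity of λ = 1 is 2. From dim ker(M − (1)·I) = 1, there are exactly 1 Jordan blocks for λ = 1.
Step 2 — from the minimal polynomial, the factor (x − 1)^2 tells us the largest block for λ = 1 has size 2.
Step 3 — with total size 2, 1 blocks, and largest block 2, the block sizes (in nonincreasing order) are [2].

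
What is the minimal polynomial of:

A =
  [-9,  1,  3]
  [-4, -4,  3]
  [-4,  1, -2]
x^2 + 10*x + 25

The characteristic polynomial is χ_A(x) = (x + 5)^3, so the eigenvalues are known. The minimal polynomial is
  m_A(x) = Π_λ (x − λ)^{k_λ}
where k_λ is the size of the *largest* Jordan block for λ (equivalently, the smallest k with (A − λI)^k v = 0 for every generalised eigenvector v of λ).

  λ = -5: largest Jordan block has size 2, contributing (x + 5)^2

So m_A(x) = (x + 5)^2 = x^2 + 10*x + 25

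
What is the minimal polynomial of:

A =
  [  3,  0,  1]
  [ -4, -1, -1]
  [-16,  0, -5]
x^2 + 2*x + 1

The characteristic polynomial is χ_A(x) = (x + 1)^3, so the eigenvalues are known. The minimal polynomial is
  m_A(x) = Π_λ (x − λ)^{k_λ}
where k_λ is the size of the *largest* Jordan block for λ (equivalently, the smallest k with (A − λI)^k v = 0 for every generalised eigenvector v of λ).

  λ = -1: largest Jordan block has size 2, contributing (x + 1)^2

So m_A(x) = (x + 1)^2 = x^2 + 2*x + 1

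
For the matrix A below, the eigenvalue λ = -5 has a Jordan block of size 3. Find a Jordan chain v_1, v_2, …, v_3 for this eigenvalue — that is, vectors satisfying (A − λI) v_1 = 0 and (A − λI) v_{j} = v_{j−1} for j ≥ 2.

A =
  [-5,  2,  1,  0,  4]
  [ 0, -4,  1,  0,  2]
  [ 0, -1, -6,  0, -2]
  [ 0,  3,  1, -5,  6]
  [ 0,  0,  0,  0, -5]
A Jordan chain for λ = -5 of length 3:
v_1 = (1, 0, 0, 2, 0)ᵀ
v_2 = (2, 1, -1, 3, 0)ᵀ
v_3 = (0, 1, 0, 0, 0)ᵀ

Let N = A − (-5)·I. We want v_3 with N^3 v_3 = 0 but N^2 v_3 ≠ 0; then v_{j-1} := N · v_j for j = 3, …, 2.

Pick v_3 = (0, 1, 0, 0, 0)ᵀ.
Then v_2 = N · v_3 = (2, 1, -1, 3, 0)ᵀ.
Then v_1 = N · v_2 = (1, 0, 0, 2, 0)ᵀ.

Sanity check: (A − (-5)·I) v_1 = (0, 0, 0, 0, 0)ᵀ = 0. ✓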